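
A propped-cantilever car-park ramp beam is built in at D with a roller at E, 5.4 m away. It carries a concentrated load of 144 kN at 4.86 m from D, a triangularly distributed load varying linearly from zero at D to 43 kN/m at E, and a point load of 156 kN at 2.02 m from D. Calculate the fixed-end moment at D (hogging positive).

Remove the prop at E; the released (primary) structure is a cantilever built in at D.
Deflection at E on the released cantilever, summing each load's contribution:
  point load 144 at a = 4.86: Pa²(3L − a)/(6EI) = 6428/EI
  triangular load, peak 43 at the free end: 11w₀L⁴/(120EI) = 3352/EI
  point load 156 at a = 2.02: Pa²(3L − a)/(6EI) = 1504/EI
  δ_0 = 11284/EI
Flexibility coefficient — unit upward force at E: δ_{EE} = L³/(3EI) = 52.49/EI.
Compatibility at E: δ_0 − R_E·δ_{EE} = 0, so R_E = 11284/52.49 = 215 kN.
Moment equilibrium about D: M_D = Σ(load moments about D) − R_E·L = 1433 − 215×5.4 = 272 kN·m.

M_D = 272 kN·m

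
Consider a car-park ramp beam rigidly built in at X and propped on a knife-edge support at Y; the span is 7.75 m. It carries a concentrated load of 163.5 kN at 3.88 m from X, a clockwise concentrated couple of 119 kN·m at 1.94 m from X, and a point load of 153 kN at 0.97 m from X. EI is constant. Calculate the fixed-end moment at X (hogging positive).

M_X = 400 kN·m

Remove the prop at Y; the released (primary) structure is a cantilever built in at X.
Primary-structure tip deflection at Y by superposition:
  point load 163.5 at a = 3.88: Pa²(3L − a)/(6EI) = 7946/EI
  clockwise couple 119 at a = 1.94: M₀a(2L − a)/(2EI) = 1565/EI
  point load 153 at a = 0.97: Pa²(3L − a)/(6EI) = 534.6/EI
  δ_0 = 10046/EI
Tip deflection under a unit load at Y: L³/(3EI) = 155.2/EI.
Compatibility at Y: δ_0 − R_Y·δ_{YY} = 0, so R_Y = 10046/155.2 = 64.75 kN.
Moment equilibrium about X: M_X = Σ(load moments about X) − R_Y·L = 901.8 − 64.75×7.75 = 400 kN·m.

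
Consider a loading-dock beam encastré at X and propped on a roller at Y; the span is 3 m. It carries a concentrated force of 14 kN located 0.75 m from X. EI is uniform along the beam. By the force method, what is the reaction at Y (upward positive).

R_Y = 1.203 kN

Release the roller at Y. Primary structure: cantilever fixed at X.
Downward deflection at the released point Y due to the loads:
  point load 14 at a = 0.75: Pa²(3L − a)/(6EI) = 10.83/EI
Tip deflection under a unit load at Y: L³/(3EI) = 9/EI.
The prop prevents deflection at Y: R_Y = δ_0/δ_{YY} = 10.83/9 = 1.203 kN.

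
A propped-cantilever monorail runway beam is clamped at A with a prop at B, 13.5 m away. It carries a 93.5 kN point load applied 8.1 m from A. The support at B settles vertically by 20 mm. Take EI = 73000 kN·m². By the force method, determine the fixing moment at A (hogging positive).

Release the roller at B. Primary structure: cantilever fixed at A.
Free-end deflection of the primary structure under the applied loading (downward +):
  point load 93.5 at a = 8.1: Pa²(3L − a)/(6EI) = 33126/EI
Flexibility coefficient — unit upward force at B: δ_{BB} = L³/(3EI) = 820.1/EI.
With EI = 73000 kN·m²: δ_0 = 0.45379 m and δ_{BB} = 0.011235 m/kN.
Compatibility — the beam at B must follow the support down by 0.02 m: δ_0 − R_B·δ_{BB} = 0.02, so R_B = (0.45379 − 0.02)/0.011235 = 38.61 kN.
Moment equilibrium about A: M_A = Σ(load moments about A) − R_B·L = 757.4 − 38.61×13.5 = 236.1 kN·m.

M_A = 236.1 kN·m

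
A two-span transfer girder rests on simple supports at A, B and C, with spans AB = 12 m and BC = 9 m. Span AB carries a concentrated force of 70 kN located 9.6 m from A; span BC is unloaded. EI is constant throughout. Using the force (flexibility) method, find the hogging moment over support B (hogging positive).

Insert a hinge at B; M_B is the redundant, and each span becomes simply supported.
Rotations at B on the released spans (each span's end-slope, ×1/EI):
  span AB: point load 70 at a = 9.6: Pab(L + a)/(6LEI) = 483.8/EI
  relative rotation θ_0 = (483.8 + 0)/EI = 483.8/EI
A unit hogging moment at B produces rotation L₁/(3EI) + L₂/(3EI) = 7/EI.
Compatibility: M_B·(L₁+L₂)/(3EI) = θ_0, giving M_B = 69.12 kN·m (hogging).

M_B = 69.12 kN·m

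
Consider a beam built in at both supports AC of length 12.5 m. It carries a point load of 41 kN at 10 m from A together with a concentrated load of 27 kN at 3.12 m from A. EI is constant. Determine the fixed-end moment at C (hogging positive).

M_C = 81.38 kN·m

Release both end moments; the primary structure is a simply-supported span AC with redundants M_A and M_C.
Simple-span end rotations at A and C under the given loads:
  at A: point load 41 at a = 10: Pab(L + b)/(6LEI) = 205/EI
  at C: point load 41 at a = 10: Pab(L + a)/(6LEI) = 307.5/EI
  at A: point load 27 at a = 3.12: Pab(L + b)/(6LEI) = 230.5/EI
  at C: point load 27 at a = 3.12: Pab(L + a)/(6LEI) = 164.6/EI
  θ_A0 = 435.5/EI,  θ_C0 = 472.1/EI
Flexibility coefficients: a unit moment at one end gives L/(3EI) there and L/(6EI) at the far end, so f₁₁ = f₂₂ = 4.167/EI and f₁₂ = f₂₁ = 2.083/EI.
Compatibility — zero rotation at each built-in end:
  4.167 M_A + 2.083 M_C = 435.5
  2.083 M_A + 4.167 M_C = 472.1
Solving the pair gives M_A = 63.84 kN·m and M_C = 81.38 kN·m (hogging).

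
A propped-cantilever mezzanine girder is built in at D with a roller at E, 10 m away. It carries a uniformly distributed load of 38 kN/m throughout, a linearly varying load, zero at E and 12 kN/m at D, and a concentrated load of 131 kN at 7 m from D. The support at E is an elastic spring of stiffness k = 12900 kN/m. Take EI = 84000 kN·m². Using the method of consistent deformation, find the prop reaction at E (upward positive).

Take the reaction at E as the redundant and release it; the primary structure is a cantilever fixed at D.
Deflection at E on the released cantilever, summing each load's contribution:
  UDL 38: wL⁴/(8EI) = 47500/EI
  triangular load, peak 12 at the fixed end: w₀L⁴/(30EI) = 4000/EI
  point load 131 at a = 7: Pa²(3L − a)/(6EI) = 24606/EI
  δ_0 = 76106/EI
Tip deflection under a unit load at E: L³/(3EI) = 333.3/EI.
With EI = 84000 kN·m²: δ_0 = 0.90603 m and δ_{EE} = 0.003968 m/kN.
Compatibility — the spring shortens by R_E/k under the reaction it provides: δ_0 − R_E·δ_{EE} = R_E/k. With 1/k = 0.000078 m/kN, R_E = δ_0 / (δ_{EE} + 1/k) = 0.90603 / (0.003968 + 0.000078) = 223.9 kN.

R_E = 223.9 kN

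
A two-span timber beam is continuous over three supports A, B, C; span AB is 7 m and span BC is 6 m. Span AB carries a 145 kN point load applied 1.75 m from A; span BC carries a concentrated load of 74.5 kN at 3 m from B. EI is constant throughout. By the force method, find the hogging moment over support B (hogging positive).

Insert a hinge at B; M_B is the redundant, and each span becomes simply supported.
Rotations at B on the released spans (each span's end-slope, ×1/EI):
  span AB: point load 145 at a = 1.75: Pab(L + a)/(6LEI) = 277.5/EI
  span BC: point load 74.5 at a = 3: Pab(L + b)/(6LEI) = 167.6/EI
  relative rotation θ_0 = (277.5 + 167.6)/EI = 445.2/EI
A unit hogging moment at B produces rotation L₁/(3EI) + L₂/(3EI) = 4.333/EI.
Compatibility: M_B·(L₁+L₂)/(3EI) = θ_0, giving M_B = 102.7 kN·m (hogging).

M_B = 102.7 kN·m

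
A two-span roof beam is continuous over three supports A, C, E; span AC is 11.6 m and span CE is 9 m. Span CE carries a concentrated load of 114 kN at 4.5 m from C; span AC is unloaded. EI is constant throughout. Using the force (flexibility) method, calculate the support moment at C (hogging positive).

M_C = 84.05 kN·m

Take M_C as the redundant. Released structure: two simple spans AC and CE with a hinge at C.
End slopes at the hinge C, treating each span as simply supported:
  span CE: point load 114 at a = 4.5: Pab(L + b)/(6LEI) = 577.1/EI
  relative rotation θ_0 = (0 + 577.1)/EI = 577.1/EI
A unit hogging moment at C produces rotation L₁/(3EI) + L₂/(3EI) = 6.867/EI.
Compatibility: M_C·(L₁+L₂)/(3EI) = θ_0, giving M_C = 84.05 kN·m (hogging).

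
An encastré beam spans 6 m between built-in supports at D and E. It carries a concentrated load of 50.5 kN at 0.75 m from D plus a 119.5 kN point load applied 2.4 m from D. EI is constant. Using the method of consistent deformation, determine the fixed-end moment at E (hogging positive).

M_E = 72.97 kN·m

Take the two fixed-end moments M_D, M_E as redundants; the released structure is the simple span DE.
Simple-span end rotations at D and E under the given loads:
  at D: point load 50.5 at a = 0.75: Pab(L + b)/(6LEI) = 62.14/EI
  at E: point load 50.5 at a = 0.75: Pab(L + a)/(6LEI) = 37.28/EI
  at D: point load 119.5 at a = 2.4: Pab(L + b)/(6LEI) = 275.3/EI
  at E: point load 119.5 at a = 2.4: Pab(L + a)/(6LEI) = 240.9/EI
  θ_D0 = 337.5/EI,  θ_E0 = 278.2/EI
Flexibility coefficients: a unit moment at one end gives L/(3EI) there and L/(6EI) at the far end, so f₁₁ = f₂₂ = 2/EI and f₁₂ = f₂₁ = 1/EI.
Compatibility — zero rotation at each built-in end:
  2 M_D + 1 M_E = 337.5
  1 M_D + 2 M_E = 278.2
Solving the pair gives M_D = 132.2 kN·m and M_E = 72.97 kN·m (hogging).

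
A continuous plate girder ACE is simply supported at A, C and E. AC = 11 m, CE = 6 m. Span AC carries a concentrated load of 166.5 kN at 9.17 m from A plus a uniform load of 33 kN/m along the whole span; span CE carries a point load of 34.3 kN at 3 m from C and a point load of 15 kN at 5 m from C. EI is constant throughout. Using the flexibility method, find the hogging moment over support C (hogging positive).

Take M_C as the redundant. Released structure: two simple spans AC and CE with a hinge at C.
Rotations at C on the released spans (each span's end-slope, ×1/EI):
  span AC: point load 166.5 at a = 9.17: Pab(L + a)/(6LEI) = 853.9/EI
  span AC: UDL 33: wL³/(24EI) = 1830/EI
  span CE: point load 34.3 at a = 3: Pab(L + b)/(6LEI) = 77.17/EI
  span CE: point load 15 at a = 5: Pab(L + b)/(6LEI) = 14.58/EI
  relative rotation θ_0 = (2684 + 91.76)/EI = 2776/EI
A unit hogging moment at C produces rotation L₁/(3EI) + L₂/(3EI) = 5.667/EI.
Slope continuity at C: θ_0 = M_C·5.667/EI, so M_C = 2776/5.667 = 489.8 kN·m (hogging).

M_C = 489.8 kN·m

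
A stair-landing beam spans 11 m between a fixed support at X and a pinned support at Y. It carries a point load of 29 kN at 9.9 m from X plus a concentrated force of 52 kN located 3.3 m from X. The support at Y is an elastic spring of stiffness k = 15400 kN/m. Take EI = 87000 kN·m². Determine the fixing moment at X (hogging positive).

Take the reaction at Y as the redundant and release it; the primary structure is a cantilever fixed at X.
Primary-structure tip deflection at Y by superposition:
  point load 29 at a = 9.9: Pa²(3L − a)/(6EI) = 10943/EI
  point load 52 at a = 3.3: Pa²(3L − a)/(6EI) = 2803/EI
  δ_0 = 13746/EI
Flexibility coefficient — unit upward force at Y: δ_{YY} = L³/(3EI) = 443.7/EI.
With EI = 87000 kN·m²: δ_0 = 0.158 m and δ_{YY} = 0.0051 m/kN.
Compatibility — the spring shortens by R_Y/k under the reaction it provides: δ_0 − R_Y·δ_{YY} = R_Y/k. With 1/k = 0.000065 m/kN, R_Y = δ_0 / (δ_{YY} + 1/k) = 0.158 / (0.0051 + 0.000065) = 30.59 kN.
Moment equilibrium about X: M_X = Σ(load moments about X) − R_Y·L = 458.7 − 30.59×11 = 122.2 kN·m.

M_X = 122.2 kN·m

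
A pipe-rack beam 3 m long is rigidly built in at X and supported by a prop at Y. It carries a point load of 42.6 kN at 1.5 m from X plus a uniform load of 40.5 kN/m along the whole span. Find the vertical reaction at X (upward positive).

R_X = 105.2 kN

Take the reaction at Y as the redundant and release it; the primary structure is a cantilever fixed at X.
Primary-structure tip deflection at Y by superposition:
  point load 42.6 at a = 1.5: Pa²(3L − a)/(6EI) = 119.8/EI
  UDL 40.5: wL⁴/(8EI) = 410.1/EI
  δ_0 = 529.9/EI
Flexibility coefficient — unit upward force at Y: δ_{YY} = L³/(3EI) = 9/EI.
The prop prevents deflection at Y: R_Y = δ_0/δ_{YY} = 529.9/9 = 58.88 kN.
Vertical equilibrium: R_X = ΣP − R_Y = 164.1 − 58.88 = 105.2 kN.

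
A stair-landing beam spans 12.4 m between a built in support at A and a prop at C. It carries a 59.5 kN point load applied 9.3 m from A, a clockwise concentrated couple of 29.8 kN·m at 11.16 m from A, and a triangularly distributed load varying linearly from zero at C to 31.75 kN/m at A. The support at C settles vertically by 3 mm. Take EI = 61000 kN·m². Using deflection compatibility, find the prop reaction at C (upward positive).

Take the reaction at C as the redundant and release it; the primary structure is a cantilever fixed at A.
Deflection at C on the released cantilever, summing each load's contribution:
  point load 59.5 at a = 9.3: Pa²(3L − a)/(6EI) = 23930/EI
  clockwise couple 29.8 at a = 11.16: M₀a(2L − a)/(2EI) = 2268/EI
  triangular load, peak 31.75 at the fixed end: w₀L⁴/(30EI) = 25021/EI
  δ_0 = 51219/EI
Flexibility coefficient — unit upward force at C: δ_{CC} = L³/(3EI) = 635.5/EI.
With EI = 61000 kN·m²: δ_0 = 0.83966 m and δ_{CC} = 0.010419 m/kN.
Compatibility — the beam at C must follow the support down by 0.003 m: δ_0 − R_C·δ_{CC} = 0.003, so R_C = (0.83966 − 0.003)/0.010419 = 80.3 kN.

R_C = 80.3 kN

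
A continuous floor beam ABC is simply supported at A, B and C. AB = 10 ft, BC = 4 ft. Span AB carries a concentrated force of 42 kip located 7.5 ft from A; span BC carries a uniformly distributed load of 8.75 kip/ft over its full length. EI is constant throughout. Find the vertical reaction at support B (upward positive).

R_B = 67.98 kip

Take M_B as the redundant. Released structure: two simple spans AB and BC with a hinge at B.
End slopes at the hinge B, treating each span as simply supported:
  span AB: point load 42 at a = 7.5: Pab(L + a)/(6LEI) = 229.7/EI
  span BC: UDL 8.75: wL³/(24EI) = 23.33/EI
  relative rotation θ_0 = (229.7 + 23.33)/EI = 253/EI
A unit hogging moment at B produces rotation L₁/(3EI) + L₂/(3EI) = 4.667/EI.
Slope continuity at B: θ_0 = M_B·4.667/EI, so M_B = 253/4.667 = 54.22 kip·ft (hogging).
Span AB, ΣM about A with M_B applied at B: R_B^{AB}·10 = 315 + 54.22, so R_B^{AB} = 36.92 kip and R_A = 42 − 36.92 = 5.078 kip.
Span BC, ΣM about C: R_B^{BC}·4 = 70 + 54.22, so R_B^{BC} = 31.05 kip and R_C = 35 − 31.05 = 3.945 kip.
R_B = 36.92 + 31.05 = 67.98 kip.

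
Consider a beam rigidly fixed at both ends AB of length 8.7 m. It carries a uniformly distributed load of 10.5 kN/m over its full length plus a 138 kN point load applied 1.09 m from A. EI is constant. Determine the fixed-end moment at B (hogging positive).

Release both end moments; the primary structure is a simply-supported span AB with redundants M_A and M_B.
On the primary (simply-supported) span, the end slopes from the loading are:
  at A: UDL 10.5: wL³/(24EI) = 288.1/EI
  at B: UDL 10.5: wL³/(24EI) = 288.1/EI
  at A: point load 138 at a = 1.09: Pab(L + b)/(6LEI) = 357.7/EI
  at B: point load 138 at a = 1.09: Pab(L + a)/(6LEI) = 214.7/EI
  θ_A0 = 645.8/EI,  θ_B0 = 502.8/EI
Flexibility coefficients: a unit moment at one end gives L/(3EI) there and L/(6EI) at the far end, so f₁₁ = f₂₂ = 2.9/EI and f₁₂ = f₂₁ = 1.45/EI.
Compatibility — zero rotation at each built-in end:
  2.9 M_A + 1.45 M_B = 645.8
  1.45 M_A + 2.9 M_B = 502.8
Solving the pair gives M_A = 181.3 kN·m and M_B = 82.71 kN·m (hogging).

M_B = 82.71 kN·m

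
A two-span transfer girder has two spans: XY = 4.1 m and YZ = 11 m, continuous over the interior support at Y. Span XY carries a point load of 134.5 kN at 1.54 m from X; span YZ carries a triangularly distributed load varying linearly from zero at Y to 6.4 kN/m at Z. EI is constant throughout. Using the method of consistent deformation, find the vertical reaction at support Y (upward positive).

R_Y = 81.36 kN

Insert a hinge at Y; M_Y is the redundant, and each span becomes simply supported.
Discontinuity in slope at Y on the released structure — sum the simple-span end rotations:
  span XY: point load 134.5 at a = 1.54: Pab(L + a)/(6LEI) = 121.6/EI
  span YZ: triangular load, peak 6.4: 7w₀L³/(360EI) = 165.6/EI
  relative rotation θ_0 = (121.6 + 165.6)/EI = 287.2/EI
A unit hogging moment at Y produces rotation L₁/(3EI) + L₂/(3EI) = 5.033/EI.
Slope continuity at Y: θ_0 = M_Y·5.033/EI, so M_Y = 287.2/5.033 = 57.06 kN·m (hogging).
Span XY, ΣM about X with M_Y applied at Y: R_Y^{XY}·4.1 = 207.1 + 57.06, so R_Y^{XY} = 64.44 kN and R_X = 134.5 − 64.44 = 70.06 kN.
Span YZ, ΣM about Z: R_Y^{YZ}·11 = 129.1 + 57.06, so R_Y^{YZ} = 16.92 kN and R_Z = 35.2 − 16.92 = 18.28 kN.
R_Y = 64.44 + 16.92 = 81.36 kN.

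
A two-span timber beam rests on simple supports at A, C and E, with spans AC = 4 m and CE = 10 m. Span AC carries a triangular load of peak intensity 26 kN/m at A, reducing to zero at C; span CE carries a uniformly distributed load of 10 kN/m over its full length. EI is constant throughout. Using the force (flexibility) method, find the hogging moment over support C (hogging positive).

M_C = 96.22 kN·m

Insert a hinge at C; M_C is the redundant, and each span becomes simply supported.
Discontinuity in slope at C on the released structure — sum the simple-span end rotations:
  span AC: triangular load, peak 26: 7w₀L³/(360EI) = 32.36/EI
  span CE: UDL 10: wL³/(24EI) = 416.7/EI
  relative rotation θ_0 = (32.36 + 416.7)/EI = 449/EI
A unit hogging moment at C produces rotation L₁/(3EI) + L₂/(3EI) = 4.667/EI.
Compatibility: M_C·(L₁+L₂)/(3EI) = θ_0, giving M_C = 96.22 kN·m (hogging).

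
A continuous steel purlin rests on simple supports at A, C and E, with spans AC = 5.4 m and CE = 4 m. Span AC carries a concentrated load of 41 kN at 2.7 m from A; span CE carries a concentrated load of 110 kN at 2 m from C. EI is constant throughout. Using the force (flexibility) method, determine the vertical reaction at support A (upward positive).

R_A = 9.583 kN

Insert a hinge at C; M_C is the redundant, and each span becomes simply supported.
Rotations at C on the released spans (each span's end-slope, ×1/EI):
  span AC: point load 41 at a = 2.7: Pab(L + a)/(6LEI) = 74.72/EI
  span CE: point load 110 at a = 2: Pab(L + b)/(6LEI) = 110/EI
  relative rotation θ_0 = (74.72 + 110)/EI = 184.7/EI
A unit hogging moment at C produces rotation L₁/(3EI) + L₂/(3EI) = 3.133/EI.
Compatibility: M_C·(L₁+L₂)/(3EI) = θ_0, giving M_C = 58.95 kN·m (hogging).
Span AC, ΣM about A with M_C applied at C: R_C^{AC}·5.4 = 110.7 + 58.95, so R_C^{AC} = 31.42 kN and R_A = 41 − 31.42 = 9.583 kN.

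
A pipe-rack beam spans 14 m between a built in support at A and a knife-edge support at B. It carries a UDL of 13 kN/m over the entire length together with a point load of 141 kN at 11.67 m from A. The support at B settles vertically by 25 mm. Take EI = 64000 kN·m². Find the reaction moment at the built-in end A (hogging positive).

Take the reaction at B as the redundant and release it; the primary structure is a cantilever fixed at A.
Free-end deflection of the primary structure under the applied loading (downward +):
  UDL 13: wL⁴/(8EI) = 62426/EI
  point load 141 at a = 11.67: Pa²(3L − a)/(6EI) = 97069/EI
  δ_0 = 159495/EI
Flexibility coefficient — unit upward force at B: δ_{BB} = L³/(3EI) = 914.7/EI.
With EI = 64000 kN·m²: δ_0 = 2.4921 m and δ_{BB} = 0.014292 m/kN.
Compatibility — the beam at B must follow the support down by 0.025 m: δ_0 − R_B·δ_{BB} = 0.025, so R_B = (2.4921 − 0.025)/0.014292 = 172.6 kN.
Moment equilibrium about A: M_A = Σ(load moments about A) − R_B·L = 2919 − 172.6×14 = 502.7 kN·m.

M_A = 502.7 kN·m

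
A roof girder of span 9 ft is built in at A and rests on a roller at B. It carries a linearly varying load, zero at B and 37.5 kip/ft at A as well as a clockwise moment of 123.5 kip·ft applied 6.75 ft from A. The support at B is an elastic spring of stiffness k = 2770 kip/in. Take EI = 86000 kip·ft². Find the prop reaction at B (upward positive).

Choose R_B as the redundant. The primary structure is the cantilever fixed at A.
Downward deflection at the released point B due to the loads:
  triangular load, peak 37.5 at the fixed end: w₀L⁴/(30EI) = 8201/EI
  clockwise couple 123.5 at a = 6.75: M₀a(2L − a)/(2EI) = 4689/EI
  δ_0 = 12890/EI
Tip deflection under a unit load at B: L³/(3EI) = 243/EI.
With EI = 86000 kip·ft²: δ_0 = 0.14989 ft and δ_{BB} = 0.002826 ft/kip.
Compatibility — the spring shortens by R_B/k under the reaction it provides: δ_0 − R_B·δ_{BB} = R_B/k. With 1/k = 1/(2770×12) ft/kip = 0.00003 ft/kip, R_B = δ_0 / (δ_{BB} + 1/k) = 0.14989 / (0.002826 + 0.00003) = 52.49 kip.

R_B = 52.49 kip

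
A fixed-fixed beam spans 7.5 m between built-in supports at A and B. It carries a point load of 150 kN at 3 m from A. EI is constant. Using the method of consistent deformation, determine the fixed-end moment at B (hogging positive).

Take the two fixed-end moments M_A, M_B as redundants; the released structure is the simple span AB.
End rotations of the released simple span under the applied load (×1/EI):
  at A: point load 150 at a = 3: Pab(L + b)/(6LEI) = 540/EI
  at B: point load 150 at a = 3: Pab(L + a)/(6LEI) = 472.5/EI
  θ_A0 = 540/EI,  θ_B0 = 472.5/EI
Flexibility coefficients: a unit moment at one end gives L/(3EI) there and L/(6EI) at the far end, so f₁₁ = f₂₂ = 2.5/EI and f₁₂ = f₂₁ = 1.25/EI.
Compatibility — zero rotation at each built-in end:
  2.5 M_A + 1.25 M_B = 540
  1.25 M_A + 2.5 M_B = 472.5
Solving the pair gives M_A = 162 kN·m and M_B = 108 kN·m (hogging).

M_B = 108 kN·m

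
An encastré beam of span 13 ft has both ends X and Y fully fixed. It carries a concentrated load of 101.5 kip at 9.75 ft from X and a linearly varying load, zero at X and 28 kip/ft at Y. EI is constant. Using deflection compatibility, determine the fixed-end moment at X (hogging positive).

M_X = 219.6 kip·ft

Take the two fixed-end moments M_X, M_Y as redundants; the released structure is the simple span XY.
Simple-span end rotations at X and Y under the given loads:
  at X: point load 101.5 at a = 9.75: Pab(L + b)/(6LEI) = 670.1/EI
  at Y: point load 101.5 at a = 9.75: Pab(L + a)/(6LEI) = 938.1/EI
  at X: triangular load, peak 28: 7w₀L³/(360EI) = 1196/EI
  at Y: triangular load, peak 28: w₀L³/(45EI) = 1367/EI
  θ_X0 = 1866/EI,  θ_Y0 = 2305/EI
Flexibility coefficients: a unit moment at one end gives L/(3EI) there and L/(6EI) at the far end, so f₁₁ = f₂₂ = 4.333/EI and f₁₂ = f₂₁ = 2.167/EI.
Compatibility — zero rotation at each built-in end:
  4.333 M_X + 2.167 M_Y = 1866
  2.167 M_X + 4.333 M_Y = 2305
Solving the pair gives M_X = 219.6 kip·ft and M_Y = 422.2 kip·ft (hogging).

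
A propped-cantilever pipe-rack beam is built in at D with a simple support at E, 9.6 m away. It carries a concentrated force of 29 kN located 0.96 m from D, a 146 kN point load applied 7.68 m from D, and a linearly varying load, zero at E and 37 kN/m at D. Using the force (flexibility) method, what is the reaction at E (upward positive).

Choose R_E as the redundant. The primary structure is the cantilever fixed at D.
Downward deflection at the released point E due to the loads:
  point load 29 at a = 0.96: Pa²(3L − a)/(6EI) = 124/EI
  point load 146 at a = 7.68: Pa²(3L − a)/(6EI) = 30312/EI
  triangular load, peak 37 at the fixed end: w₀L⁴/(30EI) = 10475/EI
  δ_0 = 40912/EI
Flexibility coefficient — unit upward force at E: δ_{EE} = L³/(3EI) = 294.9/EI.
Compatibility at E: δ_0 − R_E·δ_{EE} = 0, so R_E = 40912/294.9 = 138.7 kN.

R_E = 138.7 kN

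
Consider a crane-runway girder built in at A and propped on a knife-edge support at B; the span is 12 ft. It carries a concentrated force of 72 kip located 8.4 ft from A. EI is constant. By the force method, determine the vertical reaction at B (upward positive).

R_B = 40.57 kip

Take the reaction at B as the redundant and release it; the primary structure is a cantilever fixed at A.
Primary-structure tip deflection at B by superposition:
  point load 72 at a = 8.4: Pa²(3L − a)/(6EI) = 23369/EI
Tip deflection under a unit load at B: L³/(3EI) = 576/EI.
Compatibility at B: δ_0 − R_B·δ_{BB} = 0, so R_B = 23369/576 = 40.57 kip.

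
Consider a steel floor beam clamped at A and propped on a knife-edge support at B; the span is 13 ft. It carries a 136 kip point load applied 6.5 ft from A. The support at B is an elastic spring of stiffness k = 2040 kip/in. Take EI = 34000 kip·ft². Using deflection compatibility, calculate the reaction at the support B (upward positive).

R_B = 42.42 kip

Take the reaction at B as the redundant and release it; the primary structure is a cantilever fixed at A.
Downward deflection at the released point B due to the loads:
  point load 136 at a = 6.5: Pa²(3L − a)/(6EI) = 31124/EI
Flexibility coefficient — unit upward force at B: δ_{BB} = L³/(3EI) = 732.3/EI.
With EI = 34000 kip·ft²: δ_0 = 0.91542 ft and δ_{BB} = 0.021539 ft/kip.
Compatibility — the spring shortens by R_B/k under the reaction it provides: δ_0 − R_B·δ_{BB} = R_B/k. With 1/k = 1/(2040×12) ft/kip = 0.000041 ft/kip, R_B = δ_0 / (δ_{BB} + 1/k) = 0.91542 / (0.021539 + 0.000041) = 42.42 kip.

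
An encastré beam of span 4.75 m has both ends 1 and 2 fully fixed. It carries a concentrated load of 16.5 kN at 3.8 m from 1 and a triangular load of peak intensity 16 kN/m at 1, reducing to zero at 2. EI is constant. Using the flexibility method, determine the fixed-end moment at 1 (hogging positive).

Take the two fixed-end moments M_1, M_2 as redundants; the released structure is the simple span 12.
On the primary (simply-supported) span, the end slopes from the loading are:
  at 1: point load 16.5 at a = 3.8: Pab(L + b)/(6LEI) = 11.91/EI
  at 2: point load 16.5 at a = 3.8: Pab(L + a)/(6LEI) = 17.87/EI
  at 1: triangular load, peak 16: w₀L³/(45EI) = 38.11/EI
  at 2: triangular load, peak 16: 7w₀L³/(360EI) = 33.34/EI
  θ_10 = 50.02/EI,  θ_20 = 51.21/EI
Flexibility coefficients: a unit moment at one end gives L/(3EI) there and L/(6EI) at the far end, so f₁₁ = f₂₂ = 1.583/EI and f₁₂ = f₂₁ = 0.7917/EI.
Compatibility — zero rotation at each built-in end:
  1.583 M_1 + 0.7917 M_2 = 50.02
  0.7917 M_1 + 1.583 M_2 = 51.21
Solving the pair gives M_1 = 20.56 kN·m and M_2 = 22.07 kN·m (hogging).

M_1 = 20.56 kN·m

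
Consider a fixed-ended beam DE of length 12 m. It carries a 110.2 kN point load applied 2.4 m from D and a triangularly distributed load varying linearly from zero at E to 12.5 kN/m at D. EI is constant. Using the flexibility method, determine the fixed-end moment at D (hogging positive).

Take the two fixed-end moments M_D, M_E as redundants; the released structure is the simple span DE.
On the primary (simply-supported) span, the end slopes from the loading are:
  at D: point load 110.2 at a = 2.4: Pab(L + b)/(6LEI) = 761.7/EI
  at E: point load 110.2 at a = 2.4: Pab(L + a)/(6LEI) = 507.8/EI
  at D: triangular load, peak 12.5: w₀L³/(45EI) = 480/EI
  at E: triangular load, peak 12.5: 7w₀L³/(360EI) = 420/EI
  θ_D0 = 1242/EI,  θ_E0 = 927.8/EI
Flexibility coefficients: a unit moment at one end gives L/(3EI) there and L/(6EI) at the far end, so f₁₁ = f₂₂ = 4/EI and f₁₂ = f₂₁ = 2/EI.
Compatibility — zero rotation at each built-in end:
  4 M_D + 2 M_E = 1242
  2 M_D + 4 M_E = 927.8
Solving the pair gives M_D = 259.3 kN·m and M_E = 102.3 kN·m (hogging).

M_D = 259.3 kN·m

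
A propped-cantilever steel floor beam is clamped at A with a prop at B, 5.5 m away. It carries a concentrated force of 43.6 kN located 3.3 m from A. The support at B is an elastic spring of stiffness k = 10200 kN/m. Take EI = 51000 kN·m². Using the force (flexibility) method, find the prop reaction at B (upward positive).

R_B = 17.28 kN

Choose R_B as the redundant. The primary structure is the cantilever fixed at A.
Deflection at B on the released cantilever, summing each load's contribution:
  point load 43.6 at a = 3.3: Pa²(3L − a)/(6EI) = 1045/EI
Flexibility coefficient — unit upward force at B: δ_{BB} = L³/(3EI) = 55.46/EI.
With EI = 51000 kN·m²: δ_0 = 0.020482 m and δ_{BB} = 0.001087 m/kN.
Compatibility — the spring shortens by R_B/k under the reaction it provides: δ_0 − R_B·δ_{BB} = R_B/k. With 1/k = 0.000098 m/kN, R_B = δ_0 / (δ_{BB} + 1/k) = 0.020482 / (0.001087 + 0.000098) = 17.28 kN.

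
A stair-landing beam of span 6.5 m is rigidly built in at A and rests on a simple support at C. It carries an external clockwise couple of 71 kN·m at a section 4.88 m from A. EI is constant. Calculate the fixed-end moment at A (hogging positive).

M_A = -28.88 kN·m

Take the reaction at C as the redundant and release it; the primary structure is a cantilever fixed at A.
Primary-structure tip deflection at C by superposition:
  clockwise couple 71 at a = 4.88: M₀a(2L − a)/(2EI) = 1407/EI
Tip deflection under a unit load at C: L³/(3EI) = 91.54/EI.
The prop prevents deflection at C: R_C = δ_0/δ_{CC} = 1407/91.54 = 15.37 kN.
Moment equilibrium about A: M_A = Σ(load moments about A) − R_C·L = 71 − 15.37×6.5 = -28.88 kN·m.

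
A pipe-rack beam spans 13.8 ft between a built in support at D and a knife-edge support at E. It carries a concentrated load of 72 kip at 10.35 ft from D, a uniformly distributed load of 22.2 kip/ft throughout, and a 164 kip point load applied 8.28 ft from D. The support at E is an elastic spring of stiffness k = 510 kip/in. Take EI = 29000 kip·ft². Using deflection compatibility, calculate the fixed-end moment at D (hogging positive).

Release the roller at E. Primary structure: cantilever fixed at D.
Deflection at E on the released cantilever, summing each load's contribution:
  point load 72 at a = 10.35: Pa²(3L − a)/(6EI) = 39914/EI
  UDL 22.2: wL⁴/(8EI) = 100642/EI
  point load 164 at a = 8.28: Pa²(3L − a)/(6EI) = 62065/EI
  δ_0 = 202620/EI
Flexibility coefficient — unit upward force at E: δ_{EE} = L³/(3EI) = 876/EI.
With EI = 29000 kip·ft²: δ_0 = 6.9869 ft and δ_{EE} = 0.030208 ft/kip.
Compatibility — the spring shortens by R_E/k under the reaction it provides: δ_0 − R_E·δ_{EE} = R_E/k. With 1/k = 1/(510×12) ft/kip = 0.000163 ft/kip, R_E = δ_0 / (δ_{EE} + 1/k) = 6.9869 / (0.030208 + 0.000163) = 230.1 kip.
Moment equilibrium about D: M_D = Σ(load moments about D) − R_E·L = 4217 − 230.1×13.8 = 1042 kip·ft.

M_D = 1042 kip·ft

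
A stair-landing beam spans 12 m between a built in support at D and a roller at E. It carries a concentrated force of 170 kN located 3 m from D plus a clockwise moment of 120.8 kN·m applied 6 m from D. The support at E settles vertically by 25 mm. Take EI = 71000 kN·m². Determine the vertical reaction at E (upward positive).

R_E = 22.85 kN

Remove the prop at E; the released (primary) structure is a cantilever built in at D.
Primary-structure tip deflection at E by superposition:
  point load 170 at a = 3: Pa²(3L − a)/(6EI) = 8415/EI
  clockwise couple 120.8 at a = 6: M₀a(2L − a)/(2EI) = 6523/EI
  δ_0 = 14938/EI
Flexibility coefficient — unit upward force at E: δ_{EE} = L³/(3EI) = 576/EI.
With EI = 71000 kN·m²: δ_0 = 0.2104 m and δ_{EE} = 0.008113 m/kN.
Compatibility — the beam at E must follow the support down by 0.025 m: δ_0 − R_E·δ_{EE} = 0.025, so R_E = (0.2104 − 0.025)/0.008113 = 22.85 kN.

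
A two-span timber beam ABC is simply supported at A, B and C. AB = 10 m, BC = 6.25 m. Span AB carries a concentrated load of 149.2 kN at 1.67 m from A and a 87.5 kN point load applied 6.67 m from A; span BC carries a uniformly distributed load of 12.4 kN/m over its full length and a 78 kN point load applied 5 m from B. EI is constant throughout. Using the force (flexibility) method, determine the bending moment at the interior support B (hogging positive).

Release continuity at B by inserting a hinge; the redundant is the internal moment M_B. The primary structure is two simply-supported spans AB and BC.
Rotations at B on the released spans (each span's end-slope, ×1/EI):
  span AB: point load 149.2 at a = 1.67: Pab(L + a)/(6LEI) = 403.7/EI
  span AB: point load 87.5 at a = 6.67: Pab(L + a)/(6LEI) = 540/EI
  span BC: UDL 12.4: wL³/(24EI) = 126.1/EI
  span BC: point load 78 at a = 5: Pab(L + b)/(6LEI) = 97.5/EI
  relative rotation θ_0 = (943.7 + 223.6)/EI = 1167/EI
A unit hogging moment at B produces rotation L₁/(3EI) + L₂/(3EI) = 5.417/EI.
Slope continuity at B: θ_0 = M_B·5.417/EI, so M_B = 1167/5.417 = 215.5 kN·m (hogging).

M_B = 215.5 kN·m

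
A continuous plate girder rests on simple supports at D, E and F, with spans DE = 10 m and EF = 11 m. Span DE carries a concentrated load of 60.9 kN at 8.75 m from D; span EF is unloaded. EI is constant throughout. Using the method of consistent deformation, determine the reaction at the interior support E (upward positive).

R_E = 58.96 kN

Insert a hinge at E; M_E is the redundant, and each span becomes simply supported.
Discontinuity in slope at E on the released structure — sum the simple-span end rotations:
  span DE: point load 60.9 at a = 8.75: Pab(L + a)/(6LEI) = 208.2/EI
  relative rotation θ_0 = (208.2 + 0)/EI = 208.2/EI
A unit hogging moment at E produces rotation L₁/(3EI) + L₂/(3EI) = 7/EI.
Slope continuity at E: θ_0 = M_E·7/EI, so M_E = 208.2/7 = 29.74 kN·m (hogging).
Span DE, ΣM about D with M_E applied at E: R_E^{DE}·10 = 532.9 + 29.74, so R_E^{DE} = 56.26 kN and R_D = 60.9 − 56.26 = 4.639 kN.
Span EF, ΣM about F: R_E^{EF}·11 = 0 + 29.74, so R_E^{EF} = 2.703 kN and R_F = 0 − 2.703 = -2.703 kN.
R_E = 56.26 + 2.703 = 58.96 kN.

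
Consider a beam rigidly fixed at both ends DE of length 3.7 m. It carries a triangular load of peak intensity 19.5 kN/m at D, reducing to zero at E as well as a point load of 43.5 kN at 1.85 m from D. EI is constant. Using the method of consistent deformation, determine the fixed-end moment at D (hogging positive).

Release both end moments; the primary structure is a simply-supported span DE with redundants M_D and M_E.
End rotations of the released simple span under the applied load (×1/EI):
  at D: triangular load, peak 19.5: w₀L³/(45EI) = 21.95/EI
  at E: triangular load, peak 19.5: 7w₀L³/(360EI) = 19.21/EI
  at D: point load 43.5 at a = 1.85: Pab(L + b)/(6LEI) = 37.22/EI
  at E: point load 43.5 at a = 1.85: Pab(L + a)/(6LEI) = 37.22/EI
  θ_D0 = 59.17/EI,  θ_E0 = 56.43/EI
Flexibility coefficients: a unit moment at one end gives L/(3EI) there and L/(6EI) at the far end, so f₁₁ = f₂₂ = 1.233/EI and f₁₂ = f₂₁ = 0.6167/EI.
Compatibility — zero rotation at each built-in end:
  1.233 M_D + 0.6167 M_E = 59.17
  0.6167 M_D + 1.233 M_E = 56.43
Solving the pair gives M_D = 33.47 kN·m and M_E = 29.02 kN·m (hogging).

M_D = 33.47 kN·m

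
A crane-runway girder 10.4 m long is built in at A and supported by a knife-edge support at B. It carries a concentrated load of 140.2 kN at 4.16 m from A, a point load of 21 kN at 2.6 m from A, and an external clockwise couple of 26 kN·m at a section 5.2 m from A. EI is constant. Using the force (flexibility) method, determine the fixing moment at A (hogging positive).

M_A = 312.5 kN·m

Release the roller at B. Primary structure: cantilever fixed at A.
Primary-structure tip deflection at B by superposition:
  point load 140.2 at a = 4.16: Pa²(3L − a)/(6EI) = 10934/EI
  point load 21 at a = 2.6: Pa²(3L − a)/(6EI) = 676.7/EI
  clockwise couple 26 at a = 5.2: M₀a(2L − a)/(2EI) = 1055/EI
  δ_0 = 12666/EI
Flexibility coefficient — unit upward force at B: δ_{BB} = L³/(3EI) = 375/EI.
The prop prevents deflection at B: R_B = δ_0/δ_{BB} = 12666/375 = 33.78 kN.
Moment equilibrium about A: M_A = Σ(load moments about A) − R_B·L = 663.8 − 33.78×10.4 = 312.5 kN·m.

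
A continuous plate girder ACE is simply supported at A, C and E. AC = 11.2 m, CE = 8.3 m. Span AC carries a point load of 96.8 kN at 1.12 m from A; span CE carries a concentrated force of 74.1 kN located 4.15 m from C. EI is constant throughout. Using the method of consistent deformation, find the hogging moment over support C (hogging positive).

Release continuity at C by inserting a hinge; the redundant is the internal moment M_C. The primary structure is two simply-supported spans AC and CE.
Rotations at C on the released spans (each span's end-slope, ×1/EI):
  span AC: point load 96.8 at a = 1.12: Pab(L + a)/(6LEI) = 200.4/EI
  span CE: point load 74.1 at a = 4.15: Pab(L + b)/(6LEI) = 319/EI
  relative rotation θ_0 = (200.4 + 319)/EI = 519.4/EI
A unit hogging moment at C produces rotation L₁/(3EI) + L₂/(3EI) = 6.5/EI.
Compatibility: M_C·(L₁+L₂)/(3EI) = θ_0, giving M_C = 79.91 kN·m (hogging).

M_C = 79.91 kN·m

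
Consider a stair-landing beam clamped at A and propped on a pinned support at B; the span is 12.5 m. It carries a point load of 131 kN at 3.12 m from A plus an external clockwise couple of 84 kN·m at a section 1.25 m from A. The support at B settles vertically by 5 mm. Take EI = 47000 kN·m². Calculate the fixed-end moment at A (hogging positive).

Choose R_B as the redundant. The primary structure is the cantilever fixed at A.
Primary-structure tip deflection at B by superposition:
  point load 131 at a = 3.12: Pa²(3L − a)/(6EI) = 7307/EI
  clockwise couple 84 at a = 1.25: M₀a(2L − a)/(2EI) = 1247/EI
  δ_0 = 8554/EI
Flexibility coefficient — unit upward force at B: δ_{BB} = L³/(3EI) = 651/EI.
With EI = 47000 kN·m²: δ_0 = 0.182 m and δ_{BB} = 0.013852 m/kN.
Compatibility — the beam at B must follow the support down by 0.005 m: δ_0 − R_B·δ_{BB} = 0.005, so R_B = (0.182 − 0.005)/0.013852 = 12.78 kN.
Moment equilibrium about A: M_A = Σ(load moments about A) − R_B·L = 492.7 − 12.78×12.5 = 333 kN·m.

M_A = 333 kN·m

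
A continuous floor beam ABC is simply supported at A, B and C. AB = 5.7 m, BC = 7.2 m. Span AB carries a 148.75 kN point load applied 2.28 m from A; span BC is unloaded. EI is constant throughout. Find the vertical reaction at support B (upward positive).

R_B = 79.28 kN

Release continuity at B by inserting a hinge; the redundant is the internal moment M_B. The primary structure is two simply-supported spans AB and BC.
Rotations at B on the released spans (each span's end-slope, ×1/EI):
  span AB: point load 148.75 at a = 2.28: Pab(L + a)/(6LEI) = 270.6/EI
  relative rotation θ_0 = (270.6 + 0)/EI = 270.6/EI
A unit hogging moment at B produces rotation L₁/(3EI) + L₂/(3EI) = 4.3/EI.
Slope continuity at B: θ_0 = M_B·4.3/EI, so M_B = 270.6/4.3 = 62.94 kN·m (hogging).
Span AB, ΣM about A with M_B applied at B: R_B^{AB}·5.7 = 339.1 + 62.94, so R_B^{AB} = 70.54 kN and R_A = 148.8 − 70.54 = 78.21 kN.
Span BC, ΣM about C: R_B^{BC}·7.2 = 0 + 62.94, so R_B^{BC} = 8.742 kN and R_C = 0 − 8.742 = -8.742 kN.
R_B = 70.54 + 8.742 = 79.28 kN.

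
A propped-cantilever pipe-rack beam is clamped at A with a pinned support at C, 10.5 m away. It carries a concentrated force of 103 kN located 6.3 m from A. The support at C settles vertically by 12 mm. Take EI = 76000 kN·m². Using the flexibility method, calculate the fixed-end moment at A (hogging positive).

M_A = 206.5 kN·m

Remove the prop at C; the released (primary) structure is a cantilever built in at A.
Deflection at C on the released cantilever, summing each load's contribution:
  point load 103 at a = 6.3: Pa²(3L − a)/(6EI) = 17170/EI
Flexibility coefficient — unit upward force at C: δ_{CC} = L³/(3EI) = 385.9/EI.
With EI = 76000 kN·m²: δ_0 = 0.22592 m and δ_{CC} = 0.005077 m/kN.
Compatibility — the beam at C must follow the support down by 0.012 m: δ_0 − R_C·δ_{CC} = 0.012, so R_C = (0.22592 − 0.012)/0.005077 = 42.13 kN.
Moment equilibrium about A: M_A = Σ(load moments about A) − R_C·L = 648.9 − 42.13×10.5 = 206.5 kN·m.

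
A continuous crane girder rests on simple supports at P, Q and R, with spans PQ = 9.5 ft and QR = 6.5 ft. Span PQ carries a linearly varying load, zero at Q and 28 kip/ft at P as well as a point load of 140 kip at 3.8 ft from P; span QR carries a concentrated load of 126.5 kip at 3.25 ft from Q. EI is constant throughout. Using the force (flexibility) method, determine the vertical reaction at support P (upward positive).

R_P = 142.9 kip

Insert a hinge at Q; M_Q is the redundant, and each span becomes simply supported.
Discontinuity in slope at Q on the released structure — sum the simple-span end rotations:
  span PQ: triangular load, peak 28: 7w₀L³/(360EI) = 466.8/EI
  span PQ: point load 140 at a = 3.8: Pab(L + a)/(6LEI) = 707.6/EI
  span QR: point load 126.5 at a = 3.25: Pab(L + b)/(6LEI) = 334/EI
  relative rotation θ_0 = (1174 + 334)/EI = 1508/EI
A unit hogging moment at Q produces rotation L₁/(3EI) + L₂/(3EI) = 5.333/EI.
Compatibility: M_Q·(L₁+L₂)/(3EI) = θ_0, giving M_Q = 282.8 kip·ft (hogging).
Span PQ, ΣM about P with M_Q applied at Q: R_Q^{PQ}·9.5 = 953.2 + 282.8, so R_Q^{PQ} = 130.1 kip and R_P = 273 − 130.1 = 142.9 kip.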